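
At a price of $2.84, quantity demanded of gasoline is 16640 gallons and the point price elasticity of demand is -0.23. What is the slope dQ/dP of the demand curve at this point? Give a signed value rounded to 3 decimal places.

-1347.606

Ed = (dQ/dP)·(P/Q) ⇒ dQ/dP = Ed·Q/P = (-0.23)·16640/2.84 = -1347.60563…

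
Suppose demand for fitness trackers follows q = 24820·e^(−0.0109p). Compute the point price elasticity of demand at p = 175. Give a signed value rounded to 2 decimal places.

-1.91

dq/dp = −0.0109·q = -40.1617. At p = 175, q = 3684.56.
Ed = (dq/dp)·(p/q) = (-40.1617) × (175/3684.56) = -1.9075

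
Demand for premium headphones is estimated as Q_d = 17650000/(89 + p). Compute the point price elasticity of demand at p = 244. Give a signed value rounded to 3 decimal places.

dQ_d/dp = −17650000/(89 + p)² = -159.168. At p = 244, Q_d = 53003.
Ed = (dQ_d/dp)·(p/Q_d) = (-159.168) × (244/53003) = -0.73273…

-0.733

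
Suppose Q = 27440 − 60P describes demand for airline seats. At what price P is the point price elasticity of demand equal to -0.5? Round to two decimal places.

152.44

Ed = −60P/(27440 − 60P). Set this equal to -0.5:
60P = 0.5·(27440 − 60P) ⇒ 60P(1 + 0.5) = 0.5·27440
P = 0.5·27440 / (60·1.5) = 152.4444…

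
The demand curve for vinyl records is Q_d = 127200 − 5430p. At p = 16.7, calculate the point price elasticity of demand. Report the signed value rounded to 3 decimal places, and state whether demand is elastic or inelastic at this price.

-2.483; elastic

dQ_d/dp = −5430. At p = 16.7, Q_d = 127200 − 5430(16.7) = 36519.
Ed = (dQ_d/dp)·(p/Q_d) = −5430 × (16.7/36519) = -2.48311…
|Ed| = 2.483 > 1, so demand is elastic.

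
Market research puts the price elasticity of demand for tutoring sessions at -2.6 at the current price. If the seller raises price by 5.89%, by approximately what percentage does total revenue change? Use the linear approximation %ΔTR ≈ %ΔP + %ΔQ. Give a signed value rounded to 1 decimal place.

-9.4%

%ΔQ ≈ Ed × %ΔP = (-2.6) × (+5.89%) = -15.3140%
%ΔTR ≈ %ΔP + %ΔQ = (+5.89%) + (-15.3140%) = -9.4240%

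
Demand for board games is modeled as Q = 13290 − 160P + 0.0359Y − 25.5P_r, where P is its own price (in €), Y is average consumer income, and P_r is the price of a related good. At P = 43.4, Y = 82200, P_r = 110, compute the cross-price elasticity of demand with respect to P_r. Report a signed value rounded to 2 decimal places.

At the given values, Q = 13290 − 160(43.4) + 0.0359(82200) − 25.5(110) = 6491.98.
∂Q/∂P_r = -25.5.
E = (-25.5) × (110/6491.98) = -0.4320…

-0.43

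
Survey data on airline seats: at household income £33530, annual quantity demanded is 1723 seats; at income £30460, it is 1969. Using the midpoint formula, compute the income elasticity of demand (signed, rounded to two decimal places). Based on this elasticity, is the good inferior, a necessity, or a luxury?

%ΔQ = (1969 − 1723)/[( 1723 + 1969)/2] = 246/1846 = 0.133261…
%ΔIncome = (30460 − 33530)/[( 33530 + 30460)/2] = -3070/31995 = -0.095952…
E_income = (246/1846) / (-3070/31995) = -1.3888…
E_income < 0 ⇒ inferior good.

-1.39; inferior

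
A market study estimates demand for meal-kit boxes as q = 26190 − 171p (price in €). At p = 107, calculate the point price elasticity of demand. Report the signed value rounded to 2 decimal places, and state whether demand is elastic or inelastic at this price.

-2.32; elastic

dq/dp = −171. At p = 107, q = 26190 − 171(107) = 7893.
Ed = (dq/dp)·(p/q) = −171 × (107/7893) = -2.3181…
|Ed| = 2.32 > 1, so demand is elastic.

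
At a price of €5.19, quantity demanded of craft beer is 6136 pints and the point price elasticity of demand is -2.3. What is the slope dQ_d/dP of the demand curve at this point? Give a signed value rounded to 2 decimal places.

-2719.23

Ed = (dQ_d/dP)·(P/Q_d) ⇒ dQ_d/dP = Ed·Q_d/P = (-2.3)·6136/5.19 = -2719.2292…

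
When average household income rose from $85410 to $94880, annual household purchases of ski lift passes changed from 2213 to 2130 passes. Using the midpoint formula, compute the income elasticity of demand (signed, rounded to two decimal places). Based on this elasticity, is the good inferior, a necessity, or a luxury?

%ΔQ = (2130 − 2213)/[( 2213 + 2130)/2] = -83/2171.5 = -0.038222…
%ΔIncome = (94880 − 85410)/[( 85410 + 94880)/2] = 9470/90145 = 0.105052…
E_income = (-83/2171.5) / (9470/90145) = -0.3638…
E_income < 0 ⇒ inferior good.

-0.36; inferior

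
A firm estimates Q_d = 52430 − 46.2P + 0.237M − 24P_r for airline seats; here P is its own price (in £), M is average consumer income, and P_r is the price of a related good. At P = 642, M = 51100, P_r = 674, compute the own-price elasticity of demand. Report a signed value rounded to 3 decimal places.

At the given values, Q_d = 52430 − 46.2(642) + 0.237(51100) − 24(674) = 18704.3.
∂Q_d/∂P = −46.2.
E = (-46.2) × (642/18704.3) = -1.58575…

-1.586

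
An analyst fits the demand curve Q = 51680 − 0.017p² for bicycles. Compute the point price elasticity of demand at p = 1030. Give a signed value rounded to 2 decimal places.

dQ/dp = −2·0.017·p = -35.02. At p = 1030, Q = 33644.7.
Ed = (dQ/dp)·(p/Q) = (-35.02) × (1030/33644.7) = -1.0721…

-1.07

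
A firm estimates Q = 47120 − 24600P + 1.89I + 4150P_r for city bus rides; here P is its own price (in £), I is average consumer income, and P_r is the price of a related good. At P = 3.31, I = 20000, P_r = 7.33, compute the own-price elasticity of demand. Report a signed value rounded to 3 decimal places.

At the given values, Q = 47120 − 24600(3.31) + 1.89(20000) + 4150(7.33) = 33913.5.
∂Q/∂P = −24600.
E = (-24600) × (3.31/33913.5) = -2.40099…

-2.401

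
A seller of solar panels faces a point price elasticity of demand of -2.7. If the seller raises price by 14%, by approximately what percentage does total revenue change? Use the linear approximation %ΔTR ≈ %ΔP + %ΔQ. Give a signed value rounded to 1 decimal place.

-23.8%

%ΔQ ≈ Ed × %ΔP = (-2.7) × (+14%) = -37.8000%
%ΔTR ≈ %ΔP + %ΔQ = (+14%) + (-37.8000%) = -23.8000%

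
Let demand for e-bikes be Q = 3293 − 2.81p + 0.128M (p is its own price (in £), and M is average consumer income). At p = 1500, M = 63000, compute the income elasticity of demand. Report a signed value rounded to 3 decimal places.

At the given values, Q = 3293 − 2.81(1500) + 0.128(63000) = 7142.
∂Q/∂M = 0.128.
E = (0.128) × (63000/7142) = 1.12909…

1.129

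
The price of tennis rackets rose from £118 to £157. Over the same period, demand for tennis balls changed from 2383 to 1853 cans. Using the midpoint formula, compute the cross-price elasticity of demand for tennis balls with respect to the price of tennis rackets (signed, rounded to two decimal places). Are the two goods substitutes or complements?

%ΔQ_{tennis balls} = (1853 − 2383)/avg = -530/2118 = -0.250236…
%ΔP_{tennis rackets} = (157 − 118)/avg = 39/137.5 = 0.283636…
E_cross = (-530/2118) / (39/137.5) = -0.8822…
E_cross < 0 ⇒ the goods are complements.

-0.88; complements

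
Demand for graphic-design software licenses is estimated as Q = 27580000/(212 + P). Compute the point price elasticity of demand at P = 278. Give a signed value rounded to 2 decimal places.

-0.57

dQ/dP = −27580000/(212 + P)² = -114.869. At P = 278, Q = 56285.7.
Ed = (dQ/dP)·(P/Q) = (-114.869) × (278/56285.7) = -0.5673…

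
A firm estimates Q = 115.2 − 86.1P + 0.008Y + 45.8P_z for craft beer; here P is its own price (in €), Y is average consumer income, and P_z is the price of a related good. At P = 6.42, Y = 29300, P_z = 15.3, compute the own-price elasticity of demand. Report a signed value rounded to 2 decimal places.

At the given values, Q = 115.2 − 86.1(6.42) + 0.008(29300) + 45.8(15.3) = 497.578.
∂Q/∂P = −86.1.
E = (-86.1) × (6.42/497.578) = -1.1109…

-1.11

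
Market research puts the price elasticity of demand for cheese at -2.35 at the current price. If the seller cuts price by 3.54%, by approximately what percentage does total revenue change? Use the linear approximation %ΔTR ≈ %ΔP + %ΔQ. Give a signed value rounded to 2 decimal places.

+4.78%

%ΔQ ≈ Ed × %ΔP = (-2.35) × (-3.54%) = +8.3190%
%ΔTR ≈ %ΔP + %ΔQ = (-3.54%) + (+8.3190%) = +4.7790%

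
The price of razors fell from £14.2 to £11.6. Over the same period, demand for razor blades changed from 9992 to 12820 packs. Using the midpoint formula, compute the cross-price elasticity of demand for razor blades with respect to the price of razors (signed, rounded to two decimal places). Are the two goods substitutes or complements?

%ΔQ_{razor blades} = (12820 − 9992)/avg = 2828/11406 = 0.247939…
%ΔP_{razors} = (11.6 − 14.2)/avg = -2.6/12.9 = -0.201550…
E_cross = (2828/11406) / (-2.6/12.9) = -1.2301…
E_cross < 0 ⇒ the goods are complements.

-1.23; complements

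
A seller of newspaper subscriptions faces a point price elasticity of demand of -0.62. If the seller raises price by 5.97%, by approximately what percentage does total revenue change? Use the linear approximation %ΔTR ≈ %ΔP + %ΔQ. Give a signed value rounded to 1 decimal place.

%ΔQ ≈ Ed × %ΔP = (-0.62) × (+5.97%) = -3.7014%
%ΔTR ≈ %ΔP + %ΔQ = (+5.97%) + (-3.7014%) = +2.2686%

+2.3%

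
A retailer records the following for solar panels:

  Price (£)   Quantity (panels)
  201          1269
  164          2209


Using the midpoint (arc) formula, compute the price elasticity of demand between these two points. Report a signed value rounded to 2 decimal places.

-2.67

%ΔQ = (2209 − 1269) / [(1269 + 2209)/2] = 940/1739 = 0.540540…
%ΔP = (164 − 201) / [(201 + 164)/2] = -37/182.5 = -0.202739…
Arc Ed = %ΔQ / %ΔP = (940/1739) / (-37/182.5) = -2.6661…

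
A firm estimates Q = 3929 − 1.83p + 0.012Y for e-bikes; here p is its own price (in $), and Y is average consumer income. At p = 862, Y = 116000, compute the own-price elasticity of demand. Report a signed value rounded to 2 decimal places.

-0.42

At the given values, Q = 3929 − 1.83(862) + 0.012(116000) = 3743.54.
∂Q/∂p = −1.83.
E = (-1.83) × (862/3743.54) = -0.4213…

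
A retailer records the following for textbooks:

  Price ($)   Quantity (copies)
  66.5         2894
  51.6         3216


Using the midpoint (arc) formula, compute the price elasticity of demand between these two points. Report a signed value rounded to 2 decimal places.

%ΔQ = (3216 − 2894) / [(2894 + 3216)/2] = 322/3055 = 0.105400…
%ΔP = (51.6 − 66.5) / [(66.5 + 51.6)/2] = -14.9/59.05 = -0.252328…
Arc Ed = %ΔQ / %ΔP = (322/3055) / (-14.9/59.05) = -0.4177…

-0.42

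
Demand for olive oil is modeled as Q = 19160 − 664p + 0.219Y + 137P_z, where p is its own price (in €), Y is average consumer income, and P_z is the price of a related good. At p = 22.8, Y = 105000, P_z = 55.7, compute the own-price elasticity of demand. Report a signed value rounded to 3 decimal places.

At the given values, Q = 19160 − 664(22.8) + 0.219(105000) + 137(55.7) = 34646.7.
∂Q/∂p = −664.
E = (-664) × (22.8/34646.7) = -0.43695…

-0.437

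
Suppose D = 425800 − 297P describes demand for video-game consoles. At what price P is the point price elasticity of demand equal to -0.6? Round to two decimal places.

537.63

Ed = −297P/(425800 − 297P). Set this equal to -0.6:
297P = 0.6·(425800 − 297P) ⇒ 297P(1 + 0.6) = 0.6·425800
P = 0.6·425800 / (297·1.6) = 537.6262…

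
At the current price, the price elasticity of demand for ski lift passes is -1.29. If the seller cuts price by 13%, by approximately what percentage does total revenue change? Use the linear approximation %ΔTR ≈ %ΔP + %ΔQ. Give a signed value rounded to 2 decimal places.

+3.77%

%ΔQ ≈ Ed × %ΔP = (-1.29) × (-13%) = +16.7700%
%ΔTR ≈ %ΔP + %ΔQ = (-13%) + (+16.7700%) = +3.7700%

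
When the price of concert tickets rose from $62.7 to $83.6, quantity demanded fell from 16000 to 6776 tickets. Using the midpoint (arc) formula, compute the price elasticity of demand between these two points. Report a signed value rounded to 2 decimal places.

%ΔQ = (6776 − 16000) / [(16000 + 6776)/2] = -9224/11388 = -0.809975…
%ΔP = (83.6 − 62.7) / [(62.7 + 83.6)/2] = 20.9/73.15 = 0.285714…
Arc Ed = %ΔQ / %ΔP = (-9224/11388) / (20.9/73.15) = -2.8349…

-2.83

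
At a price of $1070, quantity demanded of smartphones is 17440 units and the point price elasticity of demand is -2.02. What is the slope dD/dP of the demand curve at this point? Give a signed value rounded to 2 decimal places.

Ed = (dD/dP)·(P/D) ⇒ dD/dP = Ed·D/P = (-2.02)·17440/1070 = -32.9241…

-32.92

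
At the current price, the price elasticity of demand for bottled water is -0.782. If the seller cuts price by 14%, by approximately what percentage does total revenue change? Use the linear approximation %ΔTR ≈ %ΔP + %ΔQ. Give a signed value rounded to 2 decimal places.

-3.05%

%ΔQ ≈ Ed × %ΔP = (-0.782) × (-14%) = +10.9480%
%ΔTR ≈ %ΔP + %ΔQ = (-14%) + (+10.9480%) = -3.0520%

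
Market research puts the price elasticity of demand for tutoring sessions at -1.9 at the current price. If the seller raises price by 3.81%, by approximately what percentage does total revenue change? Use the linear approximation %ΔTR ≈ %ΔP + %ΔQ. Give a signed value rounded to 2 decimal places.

%ΔQ ≈ Ed × %ΔP = (-1.9) × (+3.81%) = -7.2390%
%ΔTR ≈ %ΔP + %ΔQ = (+3.81%) + (-7.2390%) = -3.4290%

-3.43%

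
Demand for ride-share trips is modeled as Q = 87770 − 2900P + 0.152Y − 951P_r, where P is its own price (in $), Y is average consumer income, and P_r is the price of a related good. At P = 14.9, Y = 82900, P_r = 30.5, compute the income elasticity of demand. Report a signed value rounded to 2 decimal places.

At the given values, Q = 87770 − 2900(14.9) + 0.152(82900) − 951(30.5) = 28155.3.
∂Q/∂Y = 0.152.
E = (0.152) × (82900/28155.3) = 0.4475…

0.45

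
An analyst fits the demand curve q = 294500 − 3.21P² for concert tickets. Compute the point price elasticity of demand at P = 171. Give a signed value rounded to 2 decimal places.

dq/dP = −2·3.21·P = -1097.82. At P = 171, q = 200636.39.
Ed = (dq/dP)·(P/q) = (-1097.82) × (171/200636.39) = -0.9356…

-0.94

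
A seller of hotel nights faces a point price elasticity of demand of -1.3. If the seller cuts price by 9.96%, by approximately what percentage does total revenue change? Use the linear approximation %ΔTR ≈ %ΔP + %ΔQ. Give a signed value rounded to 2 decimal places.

+2.99%

%ΔQ ≈ Ed × %ΔP = (-1.3) × (-9.96%) = +12.9480%
%ΔTR ≈ %ΔP + %ΔQ = (-9.96%) + (+12.9480%) = +2.9880%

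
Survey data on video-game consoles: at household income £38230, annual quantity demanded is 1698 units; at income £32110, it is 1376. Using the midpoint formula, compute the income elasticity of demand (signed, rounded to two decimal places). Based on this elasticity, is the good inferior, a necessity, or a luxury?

1.20; luxury

%ΔQ = (1376 − 1698)/[( 1698 + 1376)/2] = -322/1537 = -0.209499…
%ΔIncome = (32110 − 38230)/[( 38230 + 32110)/2] = -6120/35170 = -0.174011…
E_income = (-322/1537) / (-6120/35170) = 1.2039…
E_income > 1 ⇒ normal good, luxury.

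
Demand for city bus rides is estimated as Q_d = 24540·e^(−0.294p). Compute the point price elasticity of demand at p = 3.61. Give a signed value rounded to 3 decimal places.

-1.061

dQ_d/dp = −0.294·Q_d = -2496.25. At p = 3.61, Q_d = 8490.64.
Ed = (dQ_d/dp)·(p/Q_d) = (-2496.25) × (3.61/8490.64) = -1.06134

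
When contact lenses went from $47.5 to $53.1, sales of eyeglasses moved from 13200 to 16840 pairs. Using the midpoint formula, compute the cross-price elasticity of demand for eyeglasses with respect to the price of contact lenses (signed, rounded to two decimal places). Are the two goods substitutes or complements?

%ΔQ_{eyeglasses} = (16840 − 13200)/avg = 3640/15020 = 0.242343…
%ΔP_{contact lenses} = (53.1 − 47.5)/avg = 5.6/50.3 = 0.111332…
E_cross = (3640/15020) / (5.6/50.3) = 2.1767…
E_cross > 0 ⇒ the goods are substitutes.

2.18; substitutes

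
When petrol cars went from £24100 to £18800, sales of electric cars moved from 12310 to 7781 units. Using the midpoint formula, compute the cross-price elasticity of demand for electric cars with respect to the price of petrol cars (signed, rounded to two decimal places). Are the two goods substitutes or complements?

1.82; substitutes

%ΔQ_{electric cars} = (7781 − 12310)/avg = -4529/10045.5 = -0.450848…
%ΔP_{petrol cars} = (18800 − 24100)/avg = -5300/21450 = -0.247086…
E_cross = (-4529/10045.5) / (-5300/21450) = 1.8246…
E_cross > 0 ⇒ the goods are substitutes.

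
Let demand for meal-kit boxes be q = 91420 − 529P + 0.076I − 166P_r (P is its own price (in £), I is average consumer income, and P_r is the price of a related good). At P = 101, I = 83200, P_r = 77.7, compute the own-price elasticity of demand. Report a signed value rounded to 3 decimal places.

At the given values, q = 91420 − 529(101) + 0.076(83200) − 166(77.7) = 31416.
∂q/∂P = −529.
E = (-529) × (101/31416) = -1.70069…

-1.701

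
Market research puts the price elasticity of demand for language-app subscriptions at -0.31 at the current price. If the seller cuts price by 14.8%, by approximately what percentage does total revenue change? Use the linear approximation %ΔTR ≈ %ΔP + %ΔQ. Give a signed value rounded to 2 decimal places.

%ΔQ ≈ Ed × %ΔP = (-0.31) × (-14.8%) = +4.5880%
%ΔTR ≈ %ΔP + %ΔQ = (-14.8%) + (+4.5880%) = -10.2120%

-10.21%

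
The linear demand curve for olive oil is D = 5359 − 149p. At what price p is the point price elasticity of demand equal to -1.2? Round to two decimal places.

Ed = −149p/(5359 − 149p). Set this equal to -1.2:
149p = 1.2·(5359 − 149p) ⇒ 149p(1 + 1.2) = 1.2·5359
p = 1.2·5359 / (149·2.2) = 19.6180…

19.62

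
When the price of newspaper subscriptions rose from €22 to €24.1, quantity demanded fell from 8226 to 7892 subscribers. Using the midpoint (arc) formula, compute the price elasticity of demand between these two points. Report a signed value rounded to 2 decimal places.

-0.45

%ΔQ = (7892 − 8226) / [(8226 + 7892)/2] = -334/8059 = -0.041444…
%ΔP = (24.1 − 22) / [(22 + 24.1)/2] = 2.1/23.05 = 0.091106…
Arc Ed = %ΔQ / %ΔP = (-334/8059) / (2.1/23.05) = -0.4549…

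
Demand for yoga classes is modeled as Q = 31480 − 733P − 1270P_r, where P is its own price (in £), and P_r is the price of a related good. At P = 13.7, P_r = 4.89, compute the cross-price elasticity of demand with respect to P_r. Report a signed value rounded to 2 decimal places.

-0.41

At the given values, Q = 31480 − 733(13.7) − 1270(4.89) = 15227.6.
∂Q/∂P_r = -1270.
E = (-1270) × (4.89/15227.6) = -0.4078…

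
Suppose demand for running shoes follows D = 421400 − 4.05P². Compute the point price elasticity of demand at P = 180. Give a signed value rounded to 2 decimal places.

-0.90

dD/dP = −2·4.05·P = -1458. At P = 180, D = 290180.
Ed = (dD/dP)·(P/D) = (-1458) × (180/290180) = -0.9044…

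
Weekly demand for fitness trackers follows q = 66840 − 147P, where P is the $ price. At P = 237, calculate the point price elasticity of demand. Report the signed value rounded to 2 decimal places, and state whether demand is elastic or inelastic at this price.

dq/dP = −147. At P = 237, q = 66840 − 147(237) = 32001.
Ed = (dq/dP)·(P/q) = −147 × (237/32001) = -1.0886…
|Ed| = 1.09 > 1, so demand is elastic.

-1.09; elastic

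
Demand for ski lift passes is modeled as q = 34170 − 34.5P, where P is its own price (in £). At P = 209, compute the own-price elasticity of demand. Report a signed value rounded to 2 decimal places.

At the given values, q = 34170 − 34.5(209) = 26959.5.
∂q/∂P = −34.5.
E = (-34.5) × (209/26959.5) = -0.2674…

-0.27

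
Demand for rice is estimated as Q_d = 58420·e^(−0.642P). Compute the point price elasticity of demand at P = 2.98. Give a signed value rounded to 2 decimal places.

-1.91

dQ_d/dP = −0.642·Q_d = -5536.33. At P = 2.98, Q_d = 8623.56.
Ed = (dQ_d/dP)·(P/Q_d) = (-5536.33) × (2.98/8623.56) = -1.9131…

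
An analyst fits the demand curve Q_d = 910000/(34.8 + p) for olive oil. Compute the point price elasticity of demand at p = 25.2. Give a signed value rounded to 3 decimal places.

dQ_d/dp = −910000/(34.8 + p)² = -252.778. At p = 25.2, Q_d = 15166.7.
Ed = (dQ_d/dp)·(p/Q_d) = (-252.778) × (25.2/15166.7) = -0.42

-0.420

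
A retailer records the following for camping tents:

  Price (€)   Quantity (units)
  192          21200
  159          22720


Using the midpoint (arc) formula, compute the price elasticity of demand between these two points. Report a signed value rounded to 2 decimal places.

-0.37

%ΔQ = (22720 − 21200) / [(21200 + 22720)/2] = 1520/21960 = 0.069216…
%ΔP = (159 − 192) / [(192 + 159)/2] = -33/175.5 = -0.188034…
Arc Ed = %ΔQ / %ΔP = (1520/21960) / (-33/175.5) = -0.3681…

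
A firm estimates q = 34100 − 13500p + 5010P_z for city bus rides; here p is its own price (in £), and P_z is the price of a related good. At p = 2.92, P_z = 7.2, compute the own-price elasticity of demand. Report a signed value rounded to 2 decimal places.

At the given values, q = 34100 − 13500(2.92) + 5010(7.2) = 30752.
∂q/∂p = −13500.
E = (-13500) × (2.92/30752) = -1.2818…

-1.28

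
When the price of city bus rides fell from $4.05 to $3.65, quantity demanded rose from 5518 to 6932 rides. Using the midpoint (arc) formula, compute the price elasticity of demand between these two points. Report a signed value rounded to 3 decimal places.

-2.186

%ΔQ = (6932 − 5518) / [(5518 + 6932)/2] = 1414/6225 = 0.227148…
%ΔP = (3.65 − 4.05) / [(4.05 + 3.65)/2] = -0.4/3.85 = -0.103896…
Arc Ed = %ΔQ / %ΔP = (1414/6225) / (-0.4/3.85) = -2.18630…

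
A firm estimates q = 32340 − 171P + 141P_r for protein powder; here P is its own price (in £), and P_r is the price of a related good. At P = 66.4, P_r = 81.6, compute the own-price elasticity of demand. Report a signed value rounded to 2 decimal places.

-0.35

At the given values, q = 32340 − 171(66.4) + 141(81.6) = 32491.2.
∂q/∂P = −171.
E = (-171) × (66.4/32491.2) = -0.3494…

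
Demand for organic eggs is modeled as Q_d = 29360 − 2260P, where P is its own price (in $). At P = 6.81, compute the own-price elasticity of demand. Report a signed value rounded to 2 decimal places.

At the given values, Q_d = 29360 − 2260(6.81) = 13969.4.
∂Q_d/∂P = −2260.
E = (-2260) × (6.81/13969.4) = -1.1017…

-1.10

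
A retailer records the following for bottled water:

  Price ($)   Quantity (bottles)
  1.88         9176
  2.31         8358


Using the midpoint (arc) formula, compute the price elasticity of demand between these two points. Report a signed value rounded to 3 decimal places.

%ΔQ = (8358 − 9176) / [(9176 + 8358)/2] = -818/8767 = -0.093304…
%ΔP = (2.31 − 1.88) / [(1.88 + 2.31)/2] = 0.43/2.095 = 0.205250…
Arc Ed = %ΔQ / %ΔP = (-818/8767) / (0.43/2.095) = -0.45458…

-0.455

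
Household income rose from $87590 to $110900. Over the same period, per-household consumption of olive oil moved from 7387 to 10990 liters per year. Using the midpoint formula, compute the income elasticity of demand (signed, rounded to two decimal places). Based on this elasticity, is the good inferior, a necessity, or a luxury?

%ΔQ = (10990 − 7387)/[( 7387 + 10990)/2] = 3603/9188.5 = 0.392120…
%ΔIncome = (110900 − 87590)/[( 87590 + 110900)/2] = 23310/99245 = 0.234873…
E_income = (3603/9188.5) / (23310/99245) = 1.6694…
E_income > 1 ⇒ normal good, luxury.

1.67; luxury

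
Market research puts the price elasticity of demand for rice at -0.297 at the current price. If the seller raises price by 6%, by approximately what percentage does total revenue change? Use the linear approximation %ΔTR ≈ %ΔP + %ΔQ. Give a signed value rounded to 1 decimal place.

+4.2%

%ΔQ ≈ Ed × %ΔP = (-0.297) × (+6%) = -1.7820%
%ΔTR ≈ %ΔP + %ΔQ = (+6%) + (-1.7820%) = +4.2180%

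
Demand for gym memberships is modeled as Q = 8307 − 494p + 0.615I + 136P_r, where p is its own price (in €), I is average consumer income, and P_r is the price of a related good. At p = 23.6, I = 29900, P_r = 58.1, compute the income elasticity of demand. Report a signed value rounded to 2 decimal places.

0.80

At the given values, Q = 8307 − 494(23.6) + 0.615(29900) + 136(58.1) = 22938.7.
∂Q/∂I = 0.615.
E = (0.615) × (29900/22938.7) = 0.8016…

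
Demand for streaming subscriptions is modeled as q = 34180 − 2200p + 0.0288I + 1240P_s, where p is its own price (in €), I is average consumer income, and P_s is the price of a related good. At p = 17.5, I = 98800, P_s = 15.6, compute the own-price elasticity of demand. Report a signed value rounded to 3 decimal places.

-2.155

At the given values, q = 34180 − 2200(17.5) + 0.0288(98800) + 1240(15.6) = 17869.44.
∂q/∂p = −2200.
E = (-2200) × (17.5/17869.44) = -2.15451…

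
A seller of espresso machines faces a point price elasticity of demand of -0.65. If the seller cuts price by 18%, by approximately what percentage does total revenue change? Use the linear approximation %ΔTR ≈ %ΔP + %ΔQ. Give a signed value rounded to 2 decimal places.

%ΔQ ≈ Ed × %ΔP = (-0.65) × (-18%) = +11.7000%
%ΔTR ≈ %ΔP + %ΔQ = (-18%) + (+11.7000%) = -6.3000%

-6.30%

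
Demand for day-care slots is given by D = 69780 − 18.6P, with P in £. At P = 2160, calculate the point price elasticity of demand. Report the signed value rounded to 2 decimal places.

-1.36

dD/dP = −18.6. At P = 2160, D = 69780 − 18.6(2160) = 29604.
Ed = (dD/dP)·(P/D) = −18.6 × (2160/29604) = -1.3571…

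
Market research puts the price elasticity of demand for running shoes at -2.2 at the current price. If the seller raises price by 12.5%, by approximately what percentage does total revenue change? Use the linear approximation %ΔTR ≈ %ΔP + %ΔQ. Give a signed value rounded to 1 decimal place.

-15.0%

%ΔQ ≈ Ed × %ΔP = (-2.2) × (+12.5%) = -27.5000%
%ΔTR ≈ %ΔP + %ΔQ = (+12.5%) + (-27.5000%) = -15.0000%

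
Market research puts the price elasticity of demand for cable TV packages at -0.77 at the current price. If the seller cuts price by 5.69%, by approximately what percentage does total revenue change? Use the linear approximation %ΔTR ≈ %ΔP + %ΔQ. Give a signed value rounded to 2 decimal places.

-1.31%

%ΔQ ≈ Ed × %ΔP = (-0.77) × (-5.69%) = +4.3813%
%ΔTR ≈ %ΔP + %ΔQ = (-5.69%) + (+4.3813%) = -1.3087%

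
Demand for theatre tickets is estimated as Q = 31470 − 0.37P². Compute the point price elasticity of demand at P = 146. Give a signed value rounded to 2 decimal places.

dQ/dP = −2·0.37·P = -108.04. At P = 146, Q = 23583.08.
Ed = (dQ/dP)·(P/Q) = (-108.04) × (146/23583.08) = -0.6688…

-0.67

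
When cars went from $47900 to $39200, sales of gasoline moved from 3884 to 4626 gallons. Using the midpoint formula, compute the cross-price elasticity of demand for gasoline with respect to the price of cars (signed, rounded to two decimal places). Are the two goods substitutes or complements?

-0.87; complements

%ΔQ_{gasoline} = (4626 − 3884)/avg = 742/4255 = 0.174383…
%ΔP_{cars} = (39200 − 47900)/avg = -8700/43550 = -0.199770…
E_cross = (742/4255) / (-8700/43550) = -0.8729…
E_cross < 0 ⇒ the goods are complements.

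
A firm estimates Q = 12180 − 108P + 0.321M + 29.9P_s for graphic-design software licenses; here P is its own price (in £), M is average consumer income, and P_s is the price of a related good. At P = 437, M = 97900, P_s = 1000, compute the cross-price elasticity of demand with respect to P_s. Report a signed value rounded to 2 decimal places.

1.14

At the given values, Q = 12180 − 108(437) + 0.321(97900) + 29.9(1000) = 26309.9.
∂Q/∂P_s = 29.9.
E = (29.9) × (1000/26309.9) = 1.1364…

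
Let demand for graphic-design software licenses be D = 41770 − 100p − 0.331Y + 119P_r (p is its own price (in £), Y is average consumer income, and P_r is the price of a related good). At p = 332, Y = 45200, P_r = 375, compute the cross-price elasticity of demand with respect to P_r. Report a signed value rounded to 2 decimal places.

At the given values, D = 41770 − 100(332) − 0.331(45200) + 119(375) = 38233.8.
∂D/∂P_r = 119.
E = (119) × (375/38233.8) = 1.1671…

1.17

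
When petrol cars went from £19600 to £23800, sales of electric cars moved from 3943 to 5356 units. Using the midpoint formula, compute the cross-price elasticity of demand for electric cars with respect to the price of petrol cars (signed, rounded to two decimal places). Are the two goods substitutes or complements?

%ΔQ_{electric cars} = (5356 − 3943)/avg = 1413/4649.5 = 0.303903…
%ΔP_{petrol cars} = (23800 − 19600)/avg = 4200/21700 = 0.193548…
E_cross = (1413/4649.5) / (4200/21700) = 1.5701…
E_cross > 0 ⇒ the goods are substitutes.

1.57; substitutes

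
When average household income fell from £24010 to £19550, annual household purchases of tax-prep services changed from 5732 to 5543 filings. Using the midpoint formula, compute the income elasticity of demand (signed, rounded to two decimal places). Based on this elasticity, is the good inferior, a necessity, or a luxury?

0.16; necessity

%ΔQ = (5543 − 5732)/[( 5732 + 5543)/2] = -189/5637.5 = -0.033525…
%ΔIncome = (19550 − 24010)/[( 24010 + 19550)/2] = -4460/21780 = -0.204775…
E_income = (-189/5637.5) / (-4460/21780) = 0.1637…
0 < E_income < 1 ⇒ normal good, necessity.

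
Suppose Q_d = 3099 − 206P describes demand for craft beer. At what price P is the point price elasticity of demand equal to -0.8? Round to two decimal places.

Ed = −206P/(3099 − 206P). Set this equal to -0.8:
206P = 0.8·(3099 − 206P) ⇒ 206P(1 + 0.8) = 0.8·3099
P = 0.8·3099 / (206·1.8) = 6.6860…

6.69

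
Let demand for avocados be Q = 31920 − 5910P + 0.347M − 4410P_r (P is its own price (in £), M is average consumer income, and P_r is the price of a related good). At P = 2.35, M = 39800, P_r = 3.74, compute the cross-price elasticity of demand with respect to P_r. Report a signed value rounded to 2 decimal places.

At the given values, Q = 31920 − 5910(2.35) + 0.347(39800) − 4410(3.74) = 15348.7.
∂Q/∂P_r = -4410.
E = (-4410) × (3.74/15348.7) = -1.0745…

-1.07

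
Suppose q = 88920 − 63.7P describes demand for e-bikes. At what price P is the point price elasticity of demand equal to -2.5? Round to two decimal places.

Ed = −63.7P/(88920 − 63.7P). Set this equal to -2.5:
63.7P = 2.5·(88920 − 63.7P) ⇒ 63.7P(1 + 2.5) = 2.5·88920
P = 2.5·88920 / (63.7·3.5) = 997.0845…

997.08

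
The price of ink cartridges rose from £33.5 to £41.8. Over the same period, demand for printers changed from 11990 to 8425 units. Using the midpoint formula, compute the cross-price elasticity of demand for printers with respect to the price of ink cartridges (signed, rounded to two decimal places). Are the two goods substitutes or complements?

-1.58; complements

%ΔQ_{printers} = (8425 − 11990)/avg = -3565/10207.5 = -0.349253…
%ΔP_{ink cartridges} = (41.8 − 33.5)/avg = 8.3/37.65 = 0.220451…
E_cross = (-3565/10207.5) / (8.3/37.65) = -1.5842…
E_cross < 0 ⇒ the goods are complements.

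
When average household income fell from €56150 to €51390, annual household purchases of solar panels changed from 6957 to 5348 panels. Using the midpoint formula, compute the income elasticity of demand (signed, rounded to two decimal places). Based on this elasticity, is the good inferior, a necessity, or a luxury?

2.95; luxury

%ΔQ = (5348 − 6957)/[( 6957 + 5348)/2] = -1609/6152.5 = -0.261519…
%ΔIncome = (51390 − 56150)/[( 56150 + 51390)/2] = -4760/53770 = -0.088525…
E_income = (-1609/6152.5) / (-4760/53770) = 2.9541…
E_income > 1 ⇒ normal good, luxury.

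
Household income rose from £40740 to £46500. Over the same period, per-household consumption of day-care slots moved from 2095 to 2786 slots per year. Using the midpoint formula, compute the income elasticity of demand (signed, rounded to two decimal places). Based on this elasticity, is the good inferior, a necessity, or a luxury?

2.14; luxury

%ΔQ = (2786 − 2095)/[( 2095 + 2786)/2] = 691/2440.5 = 0.283138…
%ΔIncome = (46500 − 40740)/[( 40740 + 46500)/2] = 5760/43620 = 0.132049…
E_income = (691/2440.5) / (5760/43620) = 2.1441…
E_income > 1 ⇒ normal good, luxury.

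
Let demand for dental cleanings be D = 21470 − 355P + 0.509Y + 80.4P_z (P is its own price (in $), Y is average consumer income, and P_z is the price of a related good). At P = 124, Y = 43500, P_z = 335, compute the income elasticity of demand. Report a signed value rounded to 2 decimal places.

At the given values, D = 21470 − 355(124) + 0.509(43500) + 80.4(335) = 26525.5.
∂D/∂Y = 0.509.
E = (0.509) × (43500/26525.5) = 0.8347…

0.83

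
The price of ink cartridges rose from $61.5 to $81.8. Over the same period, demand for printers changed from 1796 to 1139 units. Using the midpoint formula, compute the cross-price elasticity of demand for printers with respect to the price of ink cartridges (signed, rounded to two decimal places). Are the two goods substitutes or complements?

%ΔQ_{printers} = (1139 − 1796)/avg = -657/1467.5 = -0.447700…
%ΔP_{ink cartridges} = (81.8 − 61.5)/avg = 20.3/71.65 = 0.283321…
E_cross = (-657/1467.5) / (20.3/71.65) = -1.5801…
E_cross < 0 ⇒ the goods are complements.

-1.58; complements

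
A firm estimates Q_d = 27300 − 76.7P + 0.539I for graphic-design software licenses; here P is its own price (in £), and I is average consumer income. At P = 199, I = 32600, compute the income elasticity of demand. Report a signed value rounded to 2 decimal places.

At the given values, Q_d = 27300 − 76.7(199) + 0.539(32600) = 29608.1.
∂Q_d/∂I = 0.539.
E = (0.539) × (32600/29608.1) = 0.5934…

0.59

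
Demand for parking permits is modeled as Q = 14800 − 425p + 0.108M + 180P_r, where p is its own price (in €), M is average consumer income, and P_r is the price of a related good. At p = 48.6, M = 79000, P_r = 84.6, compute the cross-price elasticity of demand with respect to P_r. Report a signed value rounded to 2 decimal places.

0.85

At the given values, Q = 14800 − 425(48.6) + 0.108(79000) + 180(84.6) = 17905.
∂Q/∂P_r = 180.
E = (180) × (84.6/17905) = 0.8504…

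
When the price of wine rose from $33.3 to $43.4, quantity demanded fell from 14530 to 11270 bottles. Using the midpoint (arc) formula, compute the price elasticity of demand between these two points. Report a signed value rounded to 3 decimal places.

%ΔQ = (11270 − 14530) / [(14530 + 11270)/2] = -3260/12900 = -0.252713…
%ΔP = (43.4 − 33.3) / [(33.3 + 43.4)/2] = 10.1/38.35 = 0.263363…
Arc Ed = %ΔQ / %ΔP = (-3260/12900) / (10.1/38.35) = -0.95955…

-0.960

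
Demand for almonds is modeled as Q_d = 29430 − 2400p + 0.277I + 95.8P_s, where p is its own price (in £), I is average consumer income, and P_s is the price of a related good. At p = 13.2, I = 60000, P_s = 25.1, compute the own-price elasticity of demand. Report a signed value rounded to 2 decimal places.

-1.89

At the given values, Q_d = 29430 − 2400(13.2) + 0.277(60000) + 95.8(25.1) = 16774.58.
∂Q_d/∂p = −2400.
E = (-2400) × (13.2/16774.58) = -1.8885…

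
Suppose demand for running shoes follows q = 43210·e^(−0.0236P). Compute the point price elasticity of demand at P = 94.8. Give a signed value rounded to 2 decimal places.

dq/dP = −0.0236·q = -108.857. At P = 94.8, q = 4612.6.
Ed = (dq/dP)·(P/q) = (-108.857) × (94.8/4612.6) = -2.2372…

-2.24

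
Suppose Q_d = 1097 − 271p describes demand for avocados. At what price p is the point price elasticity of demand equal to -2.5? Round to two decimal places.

Ed = −271p/(1097 − 271p). Set this equal to -2.5:
271p = 2.5·(1097 − 271p) ⇒ 271p(1 + 2.5) = 2.5·1097
p = 2.5·1097 / (271·3.5) = 2.8914…

2.89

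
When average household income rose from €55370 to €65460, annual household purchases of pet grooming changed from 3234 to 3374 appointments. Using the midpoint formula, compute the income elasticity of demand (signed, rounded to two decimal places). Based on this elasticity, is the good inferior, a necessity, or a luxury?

%ΔQ = (3374 − 3234)/[( 3234 + 3374)/2] = 140/3304 = 0.042372…
%ΔIncome = (65460 − 55370)/[( 55370 + 65460)/2] = 10090/60415 = 0.167011…
E_income = (140/3304) / (10090/60415) = 0.2537…
0 < E_income < 1 ⇒ normal good, necessity.

0.25; necessity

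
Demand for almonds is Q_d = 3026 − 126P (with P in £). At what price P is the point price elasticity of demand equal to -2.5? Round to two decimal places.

Ed = −126P/(3026 − 126P). Set this equal to -2.5:
126P = 2.5·(3026 − 126P) ⇒ 126P(1 + 2.5) = 2.5·3026
P = 2.5·3026 / (126·3.5) = 17.1541…

17.15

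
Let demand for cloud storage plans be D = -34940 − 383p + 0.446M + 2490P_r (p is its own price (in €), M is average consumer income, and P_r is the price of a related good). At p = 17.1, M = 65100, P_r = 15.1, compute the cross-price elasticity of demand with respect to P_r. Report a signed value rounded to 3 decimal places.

At the given values, D = -34940 − 383(17.1) + 0.446(65100) + 2490(15.1) = 25144.3.
∂D/∂P_r = 2490.
E = (2490) × (15.1/25144.3) = 1.49532…

1.495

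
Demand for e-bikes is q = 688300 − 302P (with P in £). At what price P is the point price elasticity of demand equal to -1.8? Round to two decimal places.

Ed = −302P/(688300 − 302P). Set this equal to -1.8:
302P = 1.8·(688300 − 302P) ⇒ 302P(1 + 1.8) = 1.8·688300
P = 1.8·688300 / (302·2.8) = 1465.1608…

1465.16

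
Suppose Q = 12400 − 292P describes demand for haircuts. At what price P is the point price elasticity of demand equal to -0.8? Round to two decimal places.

18.87

Ed = −292P/(12400 − 292P). Set this equal to -0.8:
292P = 0.8·(12400 − 292P) ⇒ 292P(1 + 0.8) = 0.8·12400
P = 0.8·12400 / (292·1.8) = 18.8736…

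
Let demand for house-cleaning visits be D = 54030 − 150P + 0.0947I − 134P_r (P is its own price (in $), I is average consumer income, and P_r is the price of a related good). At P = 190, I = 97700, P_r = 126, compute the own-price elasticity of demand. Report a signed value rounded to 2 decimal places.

-1.59

At the given values, D = 54030 − 150(190) + 0.0947(97700) − 134(126) = 17898.19.
∂D/∂P = −150.
E = (-150) × (190/17898.19) = -1.5923…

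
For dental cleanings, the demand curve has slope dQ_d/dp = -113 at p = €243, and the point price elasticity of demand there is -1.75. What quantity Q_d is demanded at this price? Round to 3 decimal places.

15690.857

Ed = (dQ_d/dp)·(p/Q_d) ⇒ Q_d = (dQ_d/dp)·p/Ed = (-113)·243/(-1.75) = 15690.85714…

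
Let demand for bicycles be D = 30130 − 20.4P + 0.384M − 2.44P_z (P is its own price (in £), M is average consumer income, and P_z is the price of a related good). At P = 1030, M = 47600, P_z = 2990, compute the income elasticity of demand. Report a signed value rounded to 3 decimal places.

At the given values, D = 30130 − 20.4(1030) + 0.384(47600) − 2.44(2990) = 20100.8.
∂D/∂M = 0.384.
E = (0.384) × (47600/20100.8) = 0.90933…

0.909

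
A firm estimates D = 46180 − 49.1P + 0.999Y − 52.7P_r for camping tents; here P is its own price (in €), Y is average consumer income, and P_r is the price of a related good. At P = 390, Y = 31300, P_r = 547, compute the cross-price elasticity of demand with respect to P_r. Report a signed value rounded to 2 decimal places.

At the given values, D = 46180 − 49.1(390) + 0.999(31300) − 52.7(547) = 29472.8.
∂D/∂P_r = -52.7.
E = (-52.7) × (547/29472.8) = -0.9780…

-0.98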